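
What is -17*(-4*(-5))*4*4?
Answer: -5440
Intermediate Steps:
-17*(-4*(-5))*4*4 = -340*4*4 = -17*80*4 = -1360*4 = -5440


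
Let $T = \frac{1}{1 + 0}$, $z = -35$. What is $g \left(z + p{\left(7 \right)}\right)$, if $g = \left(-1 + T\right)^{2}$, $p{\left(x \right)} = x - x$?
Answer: $0$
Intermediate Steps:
$p{\left(x \right)} = 0$
$T = 1$ ($T = 1^{-1} = 1$)
$g = 0$ ($g = \left(-1 + 1\right)^{2} = 0^{2} = 0$)
$g \left(z + p{\left(7 \right)}\right) = 0 \left(-35 + 0\right) = 0 \left(-35\right) = 0$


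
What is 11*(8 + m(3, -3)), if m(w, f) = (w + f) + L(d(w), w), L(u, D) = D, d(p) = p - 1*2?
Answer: 121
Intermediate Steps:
d(p) = -2 + p (d(p) = p - 2 = -2 + p)
m(w, f) = f + 2*w (m(w, f) = (w + f) + w = (f + w) + w = f + 2*w)
11*(8 + m(3, -3)) = 11*(8 + (-3 + 2*3)) = 11*(8 + (-3 + 6)) = 11*(8 + 3) = 11*11 = 121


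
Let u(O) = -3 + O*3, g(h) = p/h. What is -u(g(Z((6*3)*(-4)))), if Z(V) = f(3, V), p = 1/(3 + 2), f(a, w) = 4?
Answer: 57/20 ≈ 2.8500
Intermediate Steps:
p = ⅕ (p = 1/5 = ⅕ ≈ 0.20000)
Z(V) = 4
g(h) = 1/(5*h)
u(O) = -3 + 3*O
-u(g(Z((6*3)*(-4)))) = -(-3 + 3*((⅕)/4)) = -(-3 + 3*((⅕)*(¼))) = -(-3 + 3*(1/20)) = -(-3 + 3/20) = -1*(-57/20) = 57/20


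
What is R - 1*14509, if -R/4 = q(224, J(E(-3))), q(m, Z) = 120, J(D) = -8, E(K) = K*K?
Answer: -14989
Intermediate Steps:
E(K) = K²
R = -480 (R = -4*120 = -480)
R - 1*14509 = -480 - 1*14509 = -480 - 14509 = -14989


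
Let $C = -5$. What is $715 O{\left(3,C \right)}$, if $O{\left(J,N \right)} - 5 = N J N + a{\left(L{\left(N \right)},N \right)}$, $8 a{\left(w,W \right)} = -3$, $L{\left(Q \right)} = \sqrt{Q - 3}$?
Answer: $\frac{455455}{8} \approx 56932.0$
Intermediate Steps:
$L{\left(Q \right)} = \sqrt{-3 + Q}$
$a{\left(w,W \right)} = - \frac{3}{8}$ ($a{\left(w,W \right)} = \frac{1}{8} \left(-3\right) = - \frac{3}{8}$)
$O{\left(J,N \right)} = \frac{37}{8} + J N^{2}$ ($O{\left(J,N \right)} = 5 + \left(N J N - \frac{3}{8}\right) = 5 + \left(J N N - \frac{3}{8}\right) = 5 + \left(J N^{2} - \frac{3}{8}\right) = 5 + \left(- \frac{3}{8} + J N^{2}\right) = \frac{37}{8} + J N^{2}$)
$715 O{\left(3,C \right)} = 715 \left(\frac{37}{8} + 3 \left(-5\right)^{2}\right) = 715 \left(\frac{37}{8} + 3 \cdot 25\right) = 715 \left(\frac{37}{8} + 75\right) = 715 \cdot \frac{637}{8} = \frac{455455}{8}$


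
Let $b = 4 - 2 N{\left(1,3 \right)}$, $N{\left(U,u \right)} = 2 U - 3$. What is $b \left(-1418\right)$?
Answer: $-8508$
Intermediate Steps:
$N{\left(U,u \right)} = -3 + 2 U$
$b = 6$ ($b = 4 - 2 \left(-3 + 2 \cdot 1\right) = 4 - 2 \left(-3 + 2\right) = 4 - -2 = 4 + 2 = 6$)
$b \left(-1418\right) = 6 \left(-1418\right) = -8508$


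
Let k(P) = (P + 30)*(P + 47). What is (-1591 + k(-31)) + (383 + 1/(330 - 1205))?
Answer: -1071001/875 ≈ -1224.0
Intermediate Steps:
k(P) = (30 + P)*(47 + P)
(-1591 + k(-31)) + (383 + 1/(330 - 1205)) = (-1591 + (1410 + (-31)**2 + 77*(-31))) + (383 + 1/(330 - 1205)) = (-1591 + (1410 + 961 - 2387)) + (383 + 1/(-875)) = (-1591 - 16) + (383 - 1/875) = -1607 + 335124/875 = -1071001/875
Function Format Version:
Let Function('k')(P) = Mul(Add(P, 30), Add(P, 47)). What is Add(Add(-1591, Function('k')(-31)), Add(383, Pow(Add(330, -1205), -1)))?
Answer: Rational(-1071001, 875) ≈ -1224.0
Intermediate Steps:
Function('k')(P) = Mul(Add(30, P), Add(47, P))
Add(Add(-1591, Function('k')(-31)), Add(383, Pow(Add(330, -1205), -1))) = Add(Add(-1591, Add(1410, Pow(-31, 2), Mul(77, -31))), Add(383, Pow(Add(330, -1205), -1))) = Add(Add(-1591, Add(1410, 961, -2387)), Add(383, Pow(-875, -1))) = Add(Add(-1591, -16), Add(383, Rational(-1, 875))) = Add(-1607, Rational(335124, 875)) = Rational(-1071001, 875)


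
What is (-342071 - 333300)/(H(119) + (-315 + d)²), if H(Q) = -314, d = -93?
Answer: -675371/166150 ≈ -4.0648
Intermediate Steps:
(-342071 - 333300)/(H(119) + (-315 + d)²) = (-342071 - 333300)/(-314 + (-315 - 93)²) = -675371/(-314 + (-408)²) = -675371/(-314 + 166464) = -675371/166150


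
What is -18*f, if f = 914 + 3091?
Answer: -72090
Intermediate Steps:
f = 4005
-18*f = -18*4005 = -72090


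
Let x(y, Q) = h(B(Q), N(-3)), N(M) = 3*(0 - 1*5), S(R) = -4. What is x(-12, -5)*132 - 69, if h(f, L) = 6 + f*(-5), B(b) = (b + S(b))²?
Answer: -52737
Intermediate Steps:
N(M) = -15 (N(M) = 3*(0 - 5) = 3*(-5) = -15)
B(b) = (-4 + b)² (B(b) = (b - 4)² = (-4 + b)²)
h(f, L) = 6 - 5*f
x(y, Q) = 6 - 5*(-4 + Q)²
x(-12, -5)*132 - 69 = (6 - 5*(-4 - 5)²)*132 - 69 = (6 - 5*(-9)²)*132 - 69 = (6 - 5*81)*132 - 69 = (6 - 405)*132 - 69 = -399*132 - 69 = -52668 - 69 = -52737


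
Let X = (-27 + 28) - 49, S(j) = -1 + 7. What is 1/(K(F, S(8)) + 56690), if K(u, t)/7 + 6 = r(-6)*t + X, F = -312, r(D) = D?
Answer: 1/56060 ≈ 1.7838e-5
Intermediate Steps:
S(j) = 6
X = -48 (X = 1 - 49 = -48)
K(u, t) = -378 - 42*t (K(u, t) = -42 + 7*(-6*t - 48) = -42 + 7*(-48 - 6*t) = -42 + (-336 - 42*t) = -378 - 42*t)
1/(K(F, S(8)) + 56690) = 1/((-378 - 42*6) + 56690) = 1/((-378 - 252) + 56690) = 1/(-630 + 56690) = 1/56060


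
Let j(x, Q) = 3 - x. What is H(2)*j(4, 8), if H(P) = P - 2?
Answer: 0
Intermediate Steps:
H(P) = -2 + P
H(2)*j(4, 8) = (-2 + 2)*(3 - 1*4) = 0*(3 - 4) = 0*(-1) = 0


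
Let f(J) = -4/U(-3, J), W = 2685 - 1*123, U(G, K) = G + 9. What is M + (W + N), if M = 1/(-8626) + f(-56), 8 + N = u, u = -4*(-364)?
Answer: 103753525/25878 ≈ 4009.3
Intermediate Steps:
U(G, K) = 9 + G
u = 1456
N = 1448 (N = -8 + 1456 = 1448)
W = 2562 (W = 2685 - 123 = 2562)
f(J) = -⅔ (f(J) = -4/(9 - 3) = -4/6 = -4*⅙ = -⅔)
M = -17255/25878 (M = 1/(-8626) - ⅔ = -1/8626 - ⅔ = -17255/25878 ≈ -0.66678)
M + (W + N) = -17255/25878 + (2562 + 1448) = -17255/25878 + 4010 = 103753525/25878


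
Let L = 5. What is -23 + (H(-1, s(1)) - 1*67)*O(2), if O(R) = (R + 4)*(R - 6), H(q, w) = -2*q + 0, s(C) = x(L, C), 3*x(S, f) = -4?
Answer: 1537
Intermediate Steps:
x(S, f) = -4/3 (x(S, f) = (1/3)*(-4) = -4/3)
s(C) = -4/3
H(q, w) = -2*q
O(R) = (-6 + R)*(4 + R) (O(R) = (4 + R)*(-6 + R) = (-6 + R)*(4 + R))
-23 + (H(-1, s(1)) - 1*67)*O(2) = -23 + (-2*(-1) - 1*67)*(-24 + 2**2 - 2*2) = -23 + (2 - 67)*(-24 + 4 - 4) = -23 - 65*(-24) = -23 + 1560 = 1537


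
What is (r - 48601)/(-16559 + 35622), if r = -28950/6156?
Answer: -49869451/19558638 ≈ -2.5497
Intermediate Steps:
r = -4825/1026 (r = -28950*1/6156 = -4825/1026 ≈ -4.7027)
(r - 48601)/(-16559 + 35622) = (-4825/1026 - 48601)/(-16559 + 35622) = -49869451/1026/19063 = -49869451/1026*1/19063 = -49869451/19558638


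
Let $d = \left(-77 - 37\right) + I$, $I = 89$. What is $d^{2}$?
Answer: $625$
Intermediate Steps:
$d = -25$ ($d = \left(-77 - 37\right) + 89 = -114 + 89 = -25$)
$d^{2} = \left(-25\right)^{2} = 625$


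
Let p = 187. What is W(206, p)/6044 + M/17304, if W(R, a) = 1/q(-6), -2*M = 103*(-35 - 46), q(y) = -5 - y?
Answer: 40825/169232 ≈ 0.24124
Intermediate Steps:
M = 8343/2 (M = -103*(-35 - 46)/2 = -103*(-81)/2 = -½*(-8343) = 8343/2 ≈ 4171.5)
W(R, a) = 1 (W(R, a) = 1/(-5 - 1*(-6)) = 1/(-5 + 6) = 1/1 = 1)
W(206, p)/6044 + M/17304 = 1/6044 + (8343/2)/17304 = 1*(1/6044) + (8343/2)*(1/17304) = 1/6044 + 27/112 = 40825/169232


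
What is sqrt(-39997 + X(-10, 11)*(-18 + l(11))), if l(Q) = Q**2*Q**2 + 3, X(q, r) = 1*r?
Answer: sqrt(120889) ≈ 347.69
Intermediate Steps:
X(q, r) = r
l(Q) = 3 + Q**4 (l(Q) = Q**4 + 3 = 3 + Q**4)
sqrt(-39997 + X(-10, 11)*(-18 + l(11))) = sqrt(-39997 + 11*(-18 + (3 + 11**4))) = sqrt(-39997 + 11*(-18 + (3 + 14641))) = sqrt(-39997 + 11*(-18 + 14644)) = sqrt(-39997 + 11*14626) = sqrt(-39997 + 160886) = sqrt(120889)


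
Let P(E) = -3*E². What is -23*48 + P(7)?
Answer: -1251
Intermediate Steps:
-23*48 + P(7) = -23*48 - 3*7² = -1104 - 3*49 = -1104 - 147 = -1251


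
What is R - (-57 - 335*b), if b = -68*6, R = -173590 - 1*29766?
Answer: -339979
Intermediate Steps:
R = -203356 (R = -173590 - 29766 = -203356)
b = -408
R - (-57 - 335*b) = -203356 - (-57 - 335*(-408)) = -203356 - (-57 + 136680) = -203356 - 1*136623 = -203356 - 136623 = -339979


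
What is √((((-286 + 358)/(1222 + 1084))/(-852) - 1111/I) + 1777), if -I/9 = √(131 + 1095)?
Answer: √(161096528075531060016 + 9128088480744134*√1226)/301092114 ≈ 42.196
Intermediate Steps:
I = -9*√1226 (I = -9*√(131 + 1095) = -9*√1226 ≈ -315.13)
√((((-286 + 358)/(1222 + 1084))/(-852) - 1111/I) + 1777) = √((((-286 + 358)/(1222 + 1084))/(-852) - 1111*(-√1226/11034)) + 1777) = √(((72/2306)*(-1/852) - (-1111)*√1226/11034) + 1777) = √(((72*(1/2306))*(-1/852) + 1111*√1226/11034) + 1777) = √(((36/1153)*(-1/852) + 1111*√1226/11034) + 1777) = √((-3/81863 + 1111*√1226/11034) + 1777) = √(145470548/81863 + 1111*√1226/11034)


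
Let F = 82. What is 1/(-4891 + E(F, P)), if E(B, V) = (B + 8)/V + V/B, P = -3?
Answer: -82/403525 ≈ -0.00020321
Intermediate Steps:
E(B, V) = V/B + (8 + B)/V (E(B, V) = (8 + B)/V + V/B = V/B + (8 + B)/V)
1/(-4891 + E(F, P)) = 1/(-4891 + (8/(-3) + 82/(-3) - 3/82)) = 1/(-4891 + (8*(-⅓) + 82*(-⅓) - 3*1/82)) = 1/(-4891 + (-8/3 - 82/3 - 3/82)) = 1/(-4891 - 2463/82) = 1/(-403525/82) = -82/403525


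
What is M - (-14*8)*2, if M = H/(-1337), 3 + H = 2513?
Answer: 296978/1337 ≈ 222.12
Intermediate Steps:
H = 2510 (H = -3 + 2513 = 2510)
M = -2510/1337 (M = 2510/(-1337) = 2510*(-1/1337) = -2510/1337 ≈ -1.8773)
M - (-14*8)*2 = -2510/1337 - (-14*8)*2 = -2510/1337 - (-112)*2 = -2510/1337 - 1*(-224) = -2510/1337 + 224 = 296978/1337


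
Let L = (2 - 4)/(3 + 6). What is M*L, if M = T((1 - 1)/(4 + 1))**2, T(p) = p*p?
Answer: 0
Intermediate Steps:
L = -2/9 ≈ -0.22222
T(p) = p**2
M = 0 (M = (((1 - 1)/(4 + 1))**2)**2 = ((0/5)**2)**2 = ((0*(1/5))**2)**2 = (0**2)**2 = 0**2 = 0)
M*L = 0*(-2/9) = 0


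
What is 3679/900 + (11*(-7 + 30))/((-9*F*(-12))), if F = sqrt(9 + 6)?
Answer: 3679/900 + 253*sqrt(15)/1620 ≈ 4.6926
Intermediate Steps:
F = sqrt(15) ≈ 3.8730
3679/900 + (11*(-7 + 30))/((-9*F*(-12))) = 3679/900 + (11*(-7 + 30))/((-9*sqrt(15)*(-12))) = 3679*(1/900) + (11*23)/((108*sqrt(15))) = 3679/900 + 253*(sqrt(15)/1620) = 3679/900 + 253*sqrt(15)/1620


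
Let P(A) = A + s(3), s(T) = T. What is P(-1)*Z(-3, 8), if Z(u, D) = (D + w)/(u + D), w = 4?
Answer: 24/5 ≈ 4.8000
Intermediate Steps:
Z(u, D) = (4 + D)/(D + u) (Z(u, D) = (D + 4)/(u + D) = (4 + D)/(D + u))
P(A) = 3 + A (P(A) = A + 3 = 3 + A)
P(-1)*Z(-3, 8) = (3 - 1)*((4 + 8)/(8 - 3)) = 2*(12/5) = 24/5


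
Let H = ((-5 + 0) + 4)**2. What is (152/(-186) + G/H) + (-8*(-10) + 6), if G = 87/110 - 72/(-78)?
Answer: 11556403/132990 ≈ 86.897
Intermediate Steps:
G = 2451/1430 (G = 87*(1/110) - 72*(-1/78) = 87/110 + 12/13 = 2451/1430 ≈ 1.7140)
H = 1 (H = (-5 + 4)**2 = (-1)**2 = 1)
(152/(-186) + G/H) + (-8*(-10) + 6) = (152/(-186) + (2451/1430)/1) + (-8*(-10) + 6) = (152*(-1/186) + (2451/1430)*1) + (80 + 6) = (-76/93 + 2451/1430) + 86 = 119263/132990 + 86 = 11556403/132990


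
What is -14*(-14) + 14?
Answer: 210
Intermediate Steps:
-14*(-14) + 14 = 196 + 14 = 210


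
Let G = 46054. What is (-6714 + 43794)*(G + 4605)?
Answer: 1878435720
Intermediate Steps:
(-6714 + 43794)*(G + 4605) = (-6714 + 43794)*(46054 + 4605) = 37080*50659 = 1878435720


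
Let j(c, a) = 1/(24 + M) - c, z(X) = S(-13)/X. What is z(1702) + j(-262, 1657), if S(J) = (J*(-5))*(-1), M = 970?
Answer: 110796387/422947 ≈ 261.96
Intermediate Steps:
S(J) = 5*J (S(J) = -5*J*(-1) = 5*J)
z(X) = -65/X (z(X) = (5*(-13))/X = -65/X)
j(c, a) = 1/994 - c (j(c, a) = 1/(24 + 970) - c = 1/994 - c)
z(1702) + j(-262, 1657) = -65/1702 + (1/994 - 1*(-262)) = -65*1/1702 + (1/994 + 262) = -65/1702 + 260429/994 = 110796387/422947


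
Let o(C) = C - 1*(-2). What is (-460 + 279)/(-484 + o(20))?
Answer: 181/462 ≈ 0.39177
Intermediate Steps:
o(C) = 2 + C (o(C) = C + 2 = 2 + C)
(-460 + 279)/(-484 + o(20)) = (-460 + 279)/(-484 + (2 + 20)) = -181/(-484 + 22) = -181/(-462) = -181*(-1/462) = 181/462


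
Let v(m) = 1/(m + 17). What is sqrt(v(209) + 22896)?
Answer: sqrt(1169436322)/226 ≈ 151.31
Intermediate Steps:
v(m) = 1/(17 + m)
sqrt(v(209) + 22896) = sqrt(1/(17 + 209) + 22896) = sqrt(1/226 + 22896) = sqrt(5174497/226) = sqrt(1169436322)/226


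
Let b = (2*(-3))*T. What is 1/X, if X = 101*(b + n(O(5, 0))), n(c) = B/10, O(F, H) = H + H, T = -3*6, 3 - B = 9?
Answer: 5/54237 ≈ 9.2188e-5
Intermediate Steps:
B = -6 (B = 3 - 1*9 = 3 - 9 = -6)
T = -18
O(F, H) = 2*H
n(c) = -⅗ (n(c) = -6/10 = -6*⅒ = -⅗)
b = 108 (b = (2*(-3))*(-18) = -6*(-18) = 108)
X = 54237/5 (X = 101*(108 - ⅗) = 101*(537/5) = 54237/5 ≈ 10847.)
1/X = 1/(54237/5) = 5/54237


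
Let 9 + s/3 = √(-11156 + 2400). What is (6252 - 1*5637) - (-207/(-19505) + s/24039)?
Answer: 32039686443/52097855 - 2*I*√2189/8013 ≈ 614.99 - 0.011678*I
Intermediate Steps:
s = -27 + 6*I*√2189 (s = -27 + 3*√(-11156 + 2400) = -27 + 3*√(-8756) = -27 + 3*(2*I*√2189) = -27 + 6*I*√2189 ≈ -27.0 + 280.72*I)
(6252 - 1*5637) - (-207/(-19505) + s/24039) = (6252 - 1*5637) - (-207/(-19505) + (-27 + 6*I*√2189)/24039) = (6252 - 5637) - (-207*(-1/19505) + (-27 + 6*I*√2189)*(1/24039)) = 615 - (207/19505 + (-3/2671 + 2*I*√2189/8013)) = 615 - (494382/52097855 + 2*I*√2189/8013) = 615 + (-494382/52097855 - 2*I*√2189/8013) = 32039686443/52097855 - 2*I*√2189/8013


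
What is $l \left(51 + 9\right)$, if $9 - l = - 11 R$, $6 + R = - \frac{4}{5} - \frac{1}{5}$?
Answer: $-4080$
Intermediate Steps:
$R = -7$ ($R = -6 - \left(\frac{1}{5} + \frac{4}{5}\right) = -6 - 1 = -7$)
$l = -68$ ($l = 9 - \left(-11\right) \left(-7\right) = 9 - 77 = -68$)
$l \left(51 + 9\right) = - 68 \left(51 + 9\right) = \left(-68\right) 60 = -4080$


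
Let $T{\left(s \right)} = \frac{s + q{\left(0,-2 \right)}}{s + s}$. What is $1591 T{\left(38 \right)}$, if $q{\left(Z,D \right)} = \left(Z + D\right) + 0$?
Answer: $\frac{14319}{19} \approx 753.63$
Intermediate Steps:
$q{\left(Z,D \right)} = D + Z$ ($q{\left(Z,D \right)} = \left(D + Z\right) + 0 = D + Z$)
$T{\left(s \right)} = \frac{-2 + s}{2 s}$ ($T{\left(s \right)} = \frac{s + \left(-2 + 0\right)}{s + s} = \frac{s - 2}{2 s} = \left(-2 + s\right) \frac{1}{2 s} = \frac{-2 + s}{2 s}$)
$1591 T{\left(38 \right)} = 1591 \frac{-2 + 38}{2 \cdot 38} = 1591 \cdot \frac{1}{2} \cdot \frac{1}{38} \cdot 36 = 1591 \cdot \frac{9}{19} = \frac{14319}{19}$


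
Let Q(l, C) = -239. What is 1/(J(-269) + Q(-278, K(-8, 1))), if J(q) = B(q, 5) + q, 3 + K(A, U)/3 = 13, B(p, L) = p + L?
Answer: -1/772 ≈ -0.0012953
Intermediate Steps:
B(p, L) = L + p
K(A, U) = 30 (K(A, U) = -9 + 3*13 = -9 + 39 = 30)
J(q) = 5 + 2*q (J(q) = (5 + q) + q = 5 + 2*q)
1/(J(-269) + Q(-278, K(-8, 1))) = 1/((5 + 2*(-269)) - 239) = 1/((5 - 538) - 239) = 1/(-533 - 239) = 1/(-772) = -1/772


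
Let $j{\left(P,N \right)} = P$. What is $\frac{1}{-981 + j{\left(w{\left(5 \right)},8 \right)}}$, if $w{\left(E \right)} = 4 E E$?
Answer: $- \frac{1}{881} \approx -0.0011351$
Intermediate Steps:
$w{\left(E \right)} = 4 E^{2}$
$\frac{1}{-981 + j{\left(w{\left(5 \right)},8 \right)}} = \frac{1}{-981 + 4 \cdot 5^{2}} = \frac{1}{-981 + 4 \cdot 25} = \frac{1}{-981 + 100} = \frac{1}{-881} = - \frac{1}{881}$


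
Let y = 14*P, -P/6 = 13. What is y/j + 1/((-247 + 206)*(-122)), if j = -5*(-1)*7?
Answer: -780307/25010 ≈ -31.200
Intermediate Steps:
P = -78 (P = -6*13 = -78)
j = 35 (j = 5*7 = 35)
y = -1092 (y = 14*(-78) = -1092)
y/j + 1/((-247 + 206)*(-122)) = -1092/35 + 1/((-247 + 206)*(-122)) = -1092*1/35 - 1/122/(-41) = -156/5 - 1/41*(-1/122) = -156/5 + 1/5002 = -780307/25010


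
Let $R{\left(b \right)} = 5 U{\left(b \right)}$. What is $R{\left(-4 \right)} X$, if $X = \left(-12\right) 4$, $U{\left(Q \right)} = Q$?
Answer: $960$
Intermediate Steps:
$R{\left(b \right)} = 5 b$
$X = -48$
$R{\left(-4 \right)} X = 5 \left(-4\right) \left(-48\right) = \left(-20\right) \left(-48\right) = 960$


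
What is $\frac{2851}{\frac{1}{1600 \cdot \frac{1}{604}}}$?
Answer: $\frac{1140400}{151} \approx 7552.3$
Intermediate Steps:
$\frac{2851}{\frac{1}{1600 \cdot \frac{1}{604}}} = \frac{2851}{\frac{1}{\frac{400}{151}}} = \frac{2851}{\frac{151}{400}} = 2851 \cdot \frac{400}{151} = \frac{1140400}{151}$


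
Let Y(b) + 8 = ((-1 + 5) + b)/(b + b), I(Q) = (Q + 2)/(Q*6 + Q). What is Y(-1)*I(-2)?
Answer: 0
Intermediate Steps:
I(Q) = (2 + Q)/(7*Q) (I(Q) = (2 + Q)/(6*Q + Q) = (2 + Q)/((7*Q)) = (2 + Q)*(1/(7*Q)) = (2 + Q)/(7*Q))
Y(b) = -8 + (4 + b)/(2*b) (Y(b) = -8 + ((-1 + 5) + b)/(b + b) = -8 + (4 + b)/((2*b)) = -8 + (4 + b)*(1/(2*b)) = -8 + (4 + b)/(2*b))
Y(-1)*I(-2) = (-15/2 + 2/(-1))*((1/7)*(2 - 2)/(-2)) = (-15/2 + 2*(-1))*((1/7)*(-1/2)*0) = (-15/2 - 2)*0 = -19/2*0 = 0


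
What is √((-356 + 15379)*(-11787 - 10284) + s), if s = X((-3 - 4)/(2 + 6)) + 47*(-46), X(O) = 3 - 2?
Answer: I*√331574794 ≈ 18209.0*I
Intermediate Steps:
X(O) = 1
s = -2161 (s = 1 + 47*(-46) = 1 - 2162 = -2161)
√((-356 + 15379)*(-11787 - 10284) + s) = √((-356 + 15379)*(-11787 - 10284) - 2161) = √(15023*(-22071) - 2161) = √(-331572633 - 2161) = √(-331574794) = I*√331574794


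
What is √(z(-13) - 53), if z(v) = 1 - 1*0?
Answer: 2*I*√13 ≈ 7.2111*I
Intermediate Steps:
z(v) = 1 (z(v) = 1 + 0 = 1)
√(z(-13) - 53) = √(1 - 53) = √(-52) = 2*I*√13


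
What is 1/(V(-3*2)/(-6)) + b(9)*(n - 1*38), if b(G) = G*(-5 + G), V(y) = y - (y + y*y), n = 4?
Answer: -7343/6 ≈ -1223.8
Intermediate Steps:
V(y) = -y**2 (V(y) = y - (y + y**2) = y + (-y - y**2) = -y**2)
1/(V(-3*2)/(-6)) + b(9)*(n - 1*38) = 1/(-(-3*2)**2/(-6)) + (9*(-5 + 9))*(4 - 1*38) = 1/(-1*(-6)**2*(-1/6)) + (9*4)*(4 - 38) = 1/(-1*36*(-1/6)) + 36*(-34) = 1/(-36*(-1/6)) - 1224 = 1/6 - 1224 = -7343/6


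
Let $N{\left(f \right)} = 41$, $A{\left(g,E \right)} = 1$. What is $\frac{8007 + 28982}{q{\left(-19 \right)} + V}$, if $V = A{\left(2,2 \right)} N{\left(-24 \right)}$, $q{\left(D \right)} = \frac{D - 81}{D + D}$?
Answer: $\frac{702791}{829} \approx 847.76$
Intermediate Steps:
$q{\left(D \right)} = \frac{-81 + D}{2 D}$
$V = 41$ ($V = 1 \cdot 41 = 41$)
$\frac{8007 + 28982}{q{\left(-19 \right)} + V} = \frac{8007 + 28982}{\frac{-81 - 19}{2 \left(-19\right)} + 41} = \frac{36989}{\frac{1}{2} \left(- \frac{1}{19}\right) \left(-100\right) + 41} = \frac{36989}{\frac{50}{19} + 41} = \frac{36989}{\frac{829}{19}} = 36989 \cdot \frac{19}{829} = \frac{702791}{829}$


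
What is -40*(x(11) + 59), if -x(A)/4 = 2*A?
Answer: 1160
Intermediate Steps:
x(A) = -8*A
-40*(x(11) + 59) = -40*(-8*11 + 59) = -40*(-88 + 59) = -40*(-29) = 1160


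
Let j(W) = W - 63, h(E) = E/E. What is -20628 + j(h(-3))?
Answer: -20690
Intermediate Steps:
h(E) = 1
j(W) = -63 + W
-20628 + j(h(-3)) = -20628 + (-63 + 1) = -20628 - 62 = -20690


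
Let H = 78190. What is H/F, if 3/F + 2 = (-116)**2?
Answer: 1051968260/3 ≈ 3.5066e+8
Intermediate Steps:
F = 3/13454 (F = 3/(-2 + (-116)**2) = 3/(-2 + 13456) = 3/13454 ≈ 0.00022298)
H/F = 78190/(3/13454) = 78190*(13454/3) = 1051968260/3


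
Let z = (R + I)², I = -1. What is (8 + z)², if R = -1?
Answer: 144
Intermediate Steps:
z = 4 (z = (-1 - 1)² = (-2)² = 4)
(8 + z)² = (8 + 4)² = 12² = 144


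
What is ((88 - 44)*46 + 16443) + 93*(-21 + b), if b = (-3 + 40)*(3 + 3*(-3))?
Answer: -4132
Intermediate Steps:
b = -222 (b = 37*(3 - 9) = 37*(-6) = -222)
((88 - 44)*46 + 16443) + 93*(-21 + b) = ((88 - 44)*46 + 16443) + 93*(-21 - 222) = (44*46 + 16443) + 93*(-243) = (2024 + 16443) - 22599 = 18467 - 22599 = -4132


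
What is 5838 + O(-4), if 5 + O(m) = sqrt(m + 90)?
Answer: 5833 + sqrt(86) ≈ 5842.3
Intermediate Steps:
O(m) = -5 + sqrt(90 + m) (O(m) = -5 + sqrt(m + 90) = -5 + sqrt(90 + m))
5838 + O(-4) = 5838 + (-5 + sqrt(90 - 4)) = 5838 + (-5 + sqrt(86)) = 5833 + sqrt(86)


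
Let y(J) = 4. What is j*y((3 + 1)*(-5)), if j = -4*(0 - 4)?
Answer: 64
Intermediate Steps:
j = 16 (j = -4*(-4) = 16)
j*y((3 + 1)*(-5)) = 16*4 = 64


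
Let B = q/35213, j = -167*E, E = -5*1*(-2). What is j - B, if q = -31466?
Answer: -58774244/35213 ≈ -1669.1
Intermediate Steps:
E = 10 (E = -5*(-2) = 10)
j = -1670 (j = -167*10 = -1670)
B = -31466/35213 ≈ -0.89359
j - B = -1670 - 1*(-31466/35213) = -1670 + 31466/35213 = -58774244/35213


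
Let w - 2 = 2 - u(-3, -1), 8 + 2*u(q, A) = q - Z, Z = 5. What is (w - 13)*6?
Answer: -6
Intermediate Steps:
u(q, A) = -13/2 + q/2 (u(q, A) = -4 + (q - 1*5)/2 = -4 + (q - 5)/2 = -4 + (-5 + q)/2 = -4 + (-5/2 + q/2) = -13/2 + q/2)
w = 12 (w = 2 + (2 - (-13/2 + (1/2)*(-3))) = 2 + (2 - (-13/2 - 3/2)) = 2 + (2 - 1*(-8)) = 2 + (2 + 8) = 2 + 10 = 12)
(w - 13)*6 = (12 - 13)*6 = -1*6 = -6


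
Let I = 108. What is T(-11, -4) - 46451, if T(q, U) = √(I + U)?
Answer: -46451 + 2*√26 ≈ -46441.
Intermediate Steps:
T(q, U) = √(108 + U)
T(-11, -4) - 46451 = √(108 - 4) - 46451 = √104 - 46451 = 2*√26 - 46451 = -46451 + 2*√26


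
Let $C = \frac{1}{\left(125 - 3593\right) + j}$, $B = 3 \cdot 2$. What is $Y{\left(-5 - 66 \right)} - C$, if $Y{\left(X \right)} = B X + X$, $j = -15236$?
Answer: $- \frac{9295887}{18704} \approx -497.0$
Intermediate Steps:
$B = 6$
$C = - \frac{1}{18704}$ ($C = \frac{1}{\left(125 - 3593\right) - 15236} = \frac{1}{-3468 - 15236} = \frac{1}{-18704} = - \frac{1}{18704} \approx -5.3464 \cdot 10^{-5}$)
$Y{\left(X \right)} = 7 X$ ($Y{\left(X \right)} = 6 X + X = 7 X$)
$Y{\left(-5 - 66 \right)} - C = 7 \left(-5 - 66\right) - - \frac{1}{18704} = 7 \left(-5 - 66\right) + \frac{1}{18704} = 7 \left(-71\right) + \frac{1}{18704} = -497 + \frac{1}{18704} = - \frac{9295887}{18704}$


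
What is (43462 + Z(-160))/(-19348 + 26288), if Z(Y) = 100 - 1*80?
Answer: 21741/3470 ≈ 6.2654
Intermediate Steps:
Z(Y) = 20 (Z(Y) = 100 - 80 = 20)
(43462 + Z(-160))/(-19348 + 26288) = (43462 + 20)/(-19348 + 26288) = 43482/6940 = 43482*(1/6940) = 21741/3470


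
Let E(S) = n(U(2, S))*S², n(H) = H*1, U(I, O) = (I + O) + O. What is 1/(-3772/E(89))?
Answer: -356445/943 ≈ -377.99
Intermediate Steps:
U(I, O) = I + 2*O
n(H) = H
E(S) = S²*(2 + 2*S) (E(S) = (2 + 2*S)*S² = S²*(2 + 2*S))
1/(-3772/E(89)) = 1/(-3772*1/(15842*(1 + 89))) = 1/(-3772/(2*7921*90)) = 1/(-3772/1425780) = 1/(-3772*1/1425780) = 1/(-943/356445) = -356445/943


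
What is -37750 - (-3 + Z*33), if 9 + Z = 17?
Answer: -38011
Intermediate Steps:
Z = 8 (Z = -9 + 17 = 8)
-37750 - (-3 + Z*33) = -37750 - (-3 + 8*33) = -37750 - (-3 + 264) = -37750 - 1*261 = -37750 - 261 = -38011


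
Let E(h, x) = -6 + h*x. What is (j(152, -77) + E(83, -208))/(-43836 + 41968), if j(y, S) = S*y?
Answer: 14487/934 ≈ 15.511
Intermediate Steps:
(j(152, -77) + E(83, -208))/(-43836 + 41968) = (-77*152 + (-6 + 83*(-208)))/(-43836 + 41968) = (-11704 + (-6 - 17264))/(-1868) = (-11704 - 17270)*(-1/1868) = -28974*(-1/1868) = 14487/934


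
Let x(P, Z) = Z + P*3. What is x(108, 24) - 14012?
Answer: -13664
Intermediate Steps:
x(P, Z) = Z + 3*P
x(108, 24) - 14012 = (24 + 3*108) - 14012 = (24 + 324) - 14012 = 348 - 14012 = -13664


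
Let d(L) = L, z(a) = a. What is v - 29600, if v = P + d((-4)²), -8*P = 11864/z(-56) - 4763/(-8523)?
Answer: -3526870481/119322 ≈ -29558.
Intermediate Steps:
P = 3151567/119322 (P = -(11864/(-56) - 4763/(-8523))/8 = -(11864*(-1/56) - 4763*(-1/8523))/8 = -(-1483/7 + 4763/8523)/8 = -⅛*(-12606268/59661) = 3151567/119322 ≈ 26.412)
v = 5060719/119322 (v = 3151567/119322 + (-4)² = 3151567/119322 + 16 = 5060719/119322 ≈ 42.412)
v - 29600 = 5060719/119322 - 29600 = -3526870481/119322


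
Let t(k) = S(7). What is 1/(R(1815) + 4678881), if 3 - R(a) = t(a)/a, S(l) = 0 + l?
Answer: 1815/8492174453 ≈ 2.1373e-7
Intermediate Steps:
S(l) = l
t(k) = 7
R(a) = 3 - 7/a
1/(R(1815) + 4678881) = 1/((3 - 7/1815) + 4678881) = 1/(5438/1815 + 4678881) = 1/(8492174453/1815) = 1815/8492174453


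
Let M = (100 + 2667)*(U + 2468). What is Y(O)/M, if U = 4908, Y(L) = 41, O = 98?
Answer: 41/20409392 ≈ 2.0089e-6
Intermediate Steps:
M = 20409392 (M = (100 + 2667)*(4908 + 2468) = 2767*7376 = 20409392)
Y(O)/M = 41/20409392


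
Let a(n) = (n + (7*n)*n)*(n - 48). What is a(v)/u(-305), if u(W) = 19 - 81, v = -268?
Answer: 79395000/31 ≈ 2.5611e+6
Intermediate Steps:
a(n) = (-48 + n)*(n + 7*n²) (a(n) = (n + 7*n²)*(-48 + n) = (-48 + n)*(n + 7*n²))
u(W) = -62
a(v)/u(-305) = -268*(-48 - 335*(-268) + 7*(-268)²)/(-62) = -268*(-48 + 89780 + 7*71824)*(-1/62) = -268*(-48 + 89780 + 502768)*(-1/62) = -268*592500*(-1/62) = -158790000*(-1/62) = 79395000/31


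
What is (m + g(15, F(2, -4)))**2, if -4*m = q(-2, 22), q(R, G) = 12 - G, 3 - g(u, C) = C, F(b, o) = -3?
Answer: 289/4 ≈ 72.250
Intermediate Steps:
g(u, C) = 3 - C
m = 5/2 (m = -(12 - 1*22)/4 = -(12 - 22)/4 = -1/4*(-10) = 5/2 ≈ 2.5000)
(m + g(15, F(2, -4)))**2 = (5/2 + (3 - 1*(-3)))**2 = (5/2 + (3 + 3))**2 = (5/2 + 6)**2 = (17/2)**2 = 289/4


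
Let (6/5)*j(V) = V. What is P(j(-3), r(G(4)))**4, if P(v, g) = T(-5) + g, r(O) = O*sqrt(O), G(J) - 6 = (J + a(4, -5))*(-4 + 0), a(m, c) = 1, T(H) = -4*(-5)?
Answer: 1103936 + 2625280*I*sqrt(14) ≈ 1.1039e+6 + 9.8229e+6*I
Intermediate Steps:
T(H) = 20
j(V) = 5*V/6
G(J) = 2 - 4*J (G(J) = 6 + (J + 1)*(-4 + 0) = 6 + (1 + J)*(-4) = 6 + (-4 - 4*J) = 2 - 4*J)
r(O) = O**(3/2)
P(v, g) = 20 + g
P(j(-3), r(G(4)))**4 = (20 + (2 - 4*4)**(3/2))**4 = (20 + (2 - 16)**(3/2))**4 = (20 + (-14)**(3/2))**4 = (20 - 14*I*sqrt(14))**4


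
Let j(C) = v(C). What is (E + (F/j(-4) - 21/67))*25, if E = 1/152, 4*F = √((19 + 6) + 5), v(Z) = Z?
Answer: -78125/10184 - 25*√30/16 ≈ -16.230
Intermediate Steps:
j(C) = C
F = √30/4 (F = √((19 + 6) + 5)/4 = √(25 + 5)/4 = √30/4 ≈ 1.3693)
E = 1/152 ≈ 0.0065789
(E + (F/j(-4) - 21/67))*25 = (1/152 + ((√30/4)/(-4) - 21/67))*25 = (1/152 + ((√30/4)*(-¼) - 21*1/67))*25 = (1/152 + (-√30/16 - 21/67))*25 = (1/152 + (-21/67 - √30/16))*25 = (-3125/10184 - √30/16)*25 = -78125/10184 - 25*√30/16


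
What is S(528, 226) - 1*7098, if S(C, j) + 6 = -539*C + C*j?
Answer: -172368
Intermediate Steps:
S(C, j) = -6 - 539*C + C*j (S(C, j) = -6 + (-539*C + C*j) = -6 - 539*C + C*j)
S(528, 226) - 1*7098 = (-6 - 539*528 + 528*226) - 1*7098 = (-6 - 284592 + 119328) - 7098 = -165270 - 7098 = -172368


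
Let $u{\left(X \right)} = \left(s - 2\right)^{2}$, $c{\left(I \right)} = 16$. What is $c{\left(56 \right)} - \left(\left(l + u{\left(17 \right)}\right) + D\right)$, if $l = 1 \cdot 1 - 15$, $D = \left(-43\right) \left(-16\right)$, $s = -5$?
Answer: $-707$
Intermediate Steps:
$D = 688$
$u{\left(X \right)} = 49$ ($u{\left(X \right)} = \left(-5 - 2\right)^{2} = \left(-7\right)^{2} = 49$)
$l = -14$ ($l = 1 - 15 = -14$)
$c{\left(56 \right)} - \left(\left(l + u{\left(17 \right)}\right) + D\right) = 16 - \left(\left(-14 + 49\right) + 688\right) = 16 - \left(35 + 688\right) = 16 - 723 = -707$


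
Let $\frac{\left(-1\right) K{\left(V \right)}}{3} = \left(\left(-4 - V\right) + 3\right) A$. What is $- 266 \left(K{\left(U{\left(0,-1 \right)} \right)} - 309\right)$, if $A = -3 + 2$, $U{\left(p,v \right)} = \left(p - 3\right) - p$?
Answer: $80598$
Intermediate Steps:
$U{\left(p,v \right)} = -3$ ($U{\left(p,v \right)} = \left(-3 + p\right) - p = -3$)
$A = -1$
$K{\left(V \right)} = -3 - 3 V$ ($K{\left(V \right)} = - 3 \left(\left(-4 - V\right) + 3\right) \left(-1\right) = - 3 \left(-1 - V\right) \left(-1\right) = - 3 \left(1 + V\right) = -3 - 3 V$)
$- 266 \left(K{\left(U{\left(0,-1 \right)} \right)} - 309\right) = - 266 \left(\left(-3 - -9\right) - 309\right) = - 266 \left(\left(-3 + 9\right) - 309\right) = - 266 \left(6 - 309\right) = \left(-266\right) \left(-303\right) = 80598$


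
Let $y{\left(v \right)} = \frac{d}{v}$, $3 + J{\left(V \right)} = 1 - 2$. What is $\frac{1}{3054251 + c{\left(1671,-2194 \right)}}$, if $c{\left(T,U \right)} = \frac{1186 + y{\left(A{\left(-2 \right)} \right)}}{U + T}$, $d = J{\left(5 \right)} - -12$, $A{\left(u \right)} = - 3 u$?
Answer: $\frac{1569}{4792116257} \approx 3.2741 \cdot 10^{-7}$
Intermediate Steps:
$J{\left(V \right)} = -4$ ($J{\left(V \right)} = -3 + \left(1 - 2\right) = -3 - 1 = -4$)
$d = 8$ ($d = -4 - -12 = -4 + 12 = 8$)
$y{\left(v \right)} = \frac{8}{v}$
$c{\left(T,U \right)} = \frac{3562}{3 \left(T + U\right)}$ ($c{\left(T,U \right)} = \frac{1186 + \frac{8}{\left(-3\right) \left(-2\right)}}{U + T} = \frac{1186 + \frac{8}{6}}{T + U} = \frac{1186 + 8 \cdot \frac{1}{6}}{T + U} = \frac{1186 + \frac{4}{3}}{T + U} = \frac{3562}{3 \left(T + U\right)}$)
$\frac{1}{3054251 + c{\left(1671,-2194 \right)}} = \frac{1}{3054251 + \frac{3562}{3 \left(1671 - 2194\right)}} = \frac{1}{3054251 + \frac{3562}{3 \left(-523\right)}} = \frac{1}{3054251 + \frac{3562}{3} \left(- \frac{1}{523}\right)} = \frac{1}{3054251 - \frac{3562}{1569}} = \frac{1}{\frac{4792116257}{1569}} = \frac{1569}{4792116257}$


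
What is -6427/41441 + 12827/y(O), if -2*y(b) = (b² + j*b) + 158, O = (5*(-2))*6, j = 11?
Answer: -541519130/64192109 ≈ -8.4359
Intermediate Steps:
O = -60 (O = -10*6 = -60)
y(b) = -79 - 11*b/2 - b²/2 (y(b) = -((b² + 11*b) + 158)/2 = -(158 + b² + 11*b)/2 = -79 - 11*b/2 - b²/2)
-6427/41441 + 12827/y(O) = -6427/41441 + 12827/(-79 - 11/2*(-60) - ½*(-60)²) = -6427*1/41441 + 12827/(-79 + 330 - ½*3600) = -6427/41441 + 12827/(-79 + 330 - 1800) = -6427/41441 + 12827/(-1549) = -6427/41441 + 12827*(-1/1549) = -6427/41441 - 12827/1549 = -541519130/64192109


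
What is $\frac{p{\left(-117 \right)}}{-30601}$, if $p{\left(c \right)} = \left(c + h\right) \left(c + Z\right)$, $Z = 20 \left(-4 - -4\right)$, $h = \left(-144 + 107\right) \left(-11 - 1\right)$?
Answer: $\frac{38259}{30601} \approx 1.2503$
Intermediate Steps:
$h = 444$ ($h = \left(-37\right) \left(-12\right) = 444$)
$Z = 0$ ($Z = 20 \left(-4 + 4\right) = 20 \cdot 0 = 0$)
$p{\left(c \right)} = c \left(444 + c\right)$ ($p{\left(c \right)} = \left(c + 444\right) \left(c + 0\right) = \left(444 + c\right) c = c \left(444 + c\right)$)
$\frac{p{\left(-117 \right)}}{-30601} = \frac{\left(-117\right) \left(444 - 117\right)}{-30601} = \left(-117\right) 327 \left(- \frac{1}{30601}\right) = \left(-38259\right) \left(- \frac{1}{30601}\right) = \frac{38259}{30601}$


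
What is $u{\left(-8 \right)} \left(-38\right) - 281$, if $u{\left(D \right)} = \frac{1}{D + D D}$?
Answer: $- \frac{7887}{28} \approx -281.68$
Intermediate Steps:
$u{\left(D \right)} = \frac{1}{D + D^{2}}$
$u{\left(-8 \right)} \left(-38\right) - 281 = \frac{1}{\left(-8\right) \left(1 - 8\right)} \left(-38\right) - 281 = - \frac{1}{8 \left(-7\right)} \left(-38\right) - 281 = \left(- \frac{1}{8}\right) \left(- \frac{1}{7}\right) \left(-38\right) - 281 = \frac{1}{56} \left(-38\right) - 281 = - \frac{19}{28} - 281 = - \frac{7887}{28}$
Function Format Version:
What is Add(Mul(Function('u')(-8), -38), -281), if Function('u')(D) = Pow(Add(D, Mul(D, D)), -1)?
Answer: Rational(-7887, 28) ≈ -281.68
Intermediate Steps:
Function('u')(D) = Pow(Add(D, Pow(D, 2)), -1)
Add(Mul(Function('u')(-8), -38), -281) = Add(Mul(Mul(Pow(-8, -1), Pow(Add(1, -8), -1)), -38), -281) = Add(Mul(Mul(Rational(-1, 8), Pow(-7, -1)), -38), -281) = Add(Mul(Mul(Rational(-1, 8), Rational(-1, 7)), -38), -281) = Add(Mul(Rational(1, 56), -38), -281) = Add(Rational(-19, 28), -281) = Rational(-7887, 28)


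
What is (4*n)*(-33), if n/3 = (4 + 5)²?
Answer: -32076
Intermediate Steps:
n = 243 (n = 3*(4 + 5)² = 3*9² = 3*81 = 243)
(4*n)*(-33) = (4*243)*(-33) = 972*(-33) = -32076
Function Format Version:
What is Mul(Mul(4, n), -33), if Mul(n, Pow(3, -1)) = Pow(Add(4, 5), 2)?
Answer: -32076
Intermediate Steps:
n = 243 (n = Mul(3, Pow(Add(4, 5), 2)) = Mul(3, Pow(9, 2)) = Mul(3, 81) = 243)
Mul(Mul(4, n), -33) = Mul(Mul(4, 243), -33) = Mul(972, -33) = -32076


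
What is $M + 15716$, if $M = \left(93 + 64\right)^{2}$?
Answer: $40365$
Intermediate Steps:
$M = 24649$ ($M = 157^{2} = 24649$)
$M + 15716 = 24649 + 15716 = 40365$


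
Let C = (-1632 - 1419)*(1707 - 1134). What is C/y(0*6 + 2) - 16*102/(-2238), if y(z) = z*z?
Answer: -652086091/1492 ≈ -4.3706e+5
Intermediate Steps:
y(z) = z²
C = -1748223 (C = -3051*573 = -1748223)
C/y(0*6 + 2) - 16*102/(-2238) = -1748223/(0*6 + 2)² - 16*102/(-2238) = -1748223/(0 + 2)² - 1632*(-1/2238) = -1748223/(2²) + 272/373 = -1748223/4 + 272/373 = -652086091/1492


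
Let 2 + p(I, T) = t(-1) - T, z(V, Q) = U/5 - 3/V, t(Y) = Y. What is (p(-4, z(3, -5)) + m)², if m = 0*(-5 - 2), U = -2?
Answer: 64/25 ≈ 2.5600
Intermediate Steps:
z(V, Q) = -⅖ - 3/V (z(V, Q) = -2/5 - 3/V = -2*⅕ - 3/V = -⅖ - 3/V)
p(I, T) = -3 - T (p(I, T) = -2 + (-1 - T) = -3 - T)
m = 0 (m = 0*(-7) = 0)
(p(-4, z(3, -5)) + m)² = ((-3 - (-⅖ - 3/3)) + 0)² = ((-3 - (-⅖ - 3*⅓)) + 0)² = ((-3 - (-⅖ - 1)) + 0)² = ((-3 - 1*(-7/5)) + 0)² = ((-3 + 7/5) + 0)² = (-8/5 + 0)² = (-8/5)² = 64/25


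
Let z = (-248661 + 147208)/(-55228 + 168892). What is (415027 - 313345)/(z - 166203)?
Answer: -11557582848/18891399245 ≈ -0.61179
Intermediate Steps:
z = -101453/113664 ≈ -0.89257
(415027 - 313345)/(z - 166203) = (415027 - 313345)/(-101453/113664 - 166203) = 101682/(-18891399245/113664) = 101682*(-113664/18891399245) = -11557582848/18891399245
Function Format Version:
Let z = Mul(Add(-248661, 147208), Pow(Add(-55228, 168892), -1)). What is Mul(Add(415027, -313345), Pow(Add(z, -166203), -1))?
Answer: Rational(-11557582848, 18891399245) ≈ -0.61179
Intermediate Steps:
z = Rational(-101453, 113664) (z = Mul(-101453, Pow(113664, -1)) = Mul(-101453, Rational(1, 113664)) = Rational(-101453, 113664) ≈ -0.89257)
Mul(Add(415027, -313345), Pow(Add(z, -166203), -1)) = Mul(Add(415027, -313345), Pow(Add(Rational(-101453, 113664), -166203), -1)) = Mul(101682, Pow(Rational(-18891399245, 113664), -1)) = Mul(101682, Rational(-113664, 18891399245)) = Rational(-11557582848, 18891399245)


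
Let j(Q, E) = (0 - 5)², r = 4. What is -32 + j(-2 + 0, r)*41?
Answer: 993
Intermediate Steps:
j(Q, E) = 25 (j(Q, E) = (-5)² = 25)
-32 + j(-2 + 0, r)*41 = -32 + 25*41 = -32 + 1025 = 993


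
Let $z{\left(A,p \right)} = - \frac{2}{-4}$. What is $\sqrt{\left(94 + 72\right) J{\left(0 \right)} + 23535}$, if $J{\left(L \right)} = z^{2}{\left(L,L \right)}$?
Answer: $\frac{\sqrt{94306}}{2} \approx 153.55$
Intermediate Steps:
$z{\left(A,p \right)} = \frac{1}{2}$ ($z{\left(A,p \right)} = \left(-2\right) \left(- \frac{1}{4}\right) = \frac{1}{2}$)
$J{\left(L \right)} = \frac{1}{4}$ ($J{\left(L \right)} = \left(\frac{1}{2}\right)^{2} = \frac{1}{4}$)
$\sqrt{\left(94 + 72\right) J{\left(0 \right)} + 23535} = \sqrt{\left(94 + 72\right) \frac{1}{4} + 23535} = \sqrt{166 \cdot \frac{1}{4} + 23535} = \sqrt{\frac{83}{2} + 23535} = \sqrt{\frac{47153}{2}} = \frac{\sqrt{94306}}{2}$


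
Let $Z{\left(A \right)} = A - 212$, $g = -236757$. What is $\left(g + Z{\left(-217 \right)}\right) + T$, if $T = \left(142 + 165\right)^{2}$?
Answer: $-142937$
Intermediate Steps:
$Z{\left(A \right)} = -212 + A$
$T = 94249$ ($T = 307^{2} = 94249$)
$\left(g + Z{\left(-217 \right)}\right) + T = \left(-236757 - 429\right) + 94249 = -237186 + 94249 = -142937$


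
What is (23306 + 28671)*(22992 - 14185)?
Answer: 457761439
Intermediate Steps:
(23306 + 28671)*(22992 - 14185) = 51977*8807 = 457761439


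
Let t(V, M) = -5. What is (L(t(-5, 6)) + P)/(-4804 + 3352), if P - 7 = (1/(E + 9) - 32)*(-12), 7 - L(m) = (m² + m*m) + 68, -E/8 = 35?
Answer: -18973/98373 ≈ -0.19287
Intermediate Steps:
E = -280 (E = -8*35 = -280)
L(m) = -61 - 2*m² (L(m) = 7 - ((m² + m*m) + 68) = 7 - ((m² + m²) + 68) = 7 - (2*m² + 68) = 7 - (68 + 2*m²) = 7 + (-68 - 2*m²) = -61 - 2*m²)
P = 105973/271 (P = 7 + (1/(-280 + 9) - 32)*(-12) = 7 + (1/(-271) - 32)*(-12) = 7 + (-1/271 - 32)*(-12) = 7 - 8673/271*(-12) = 7 + 104076/271 = 105973/271 ≈ 391.04)
(L(t(-5, 6)) + P)/(-4804 + 3352) = ((-61 - 2*(-5)²) + 105973/271)/(-4804 + 3352) = ((-61 - 2*25) + 105973/271)/(-1452) = ((-61 - 50) + 105973/271)*(-1/1452) = (-111 + 105973/271)*(-1/1452) = (75892/271)*(-1/1452) = -18973/98373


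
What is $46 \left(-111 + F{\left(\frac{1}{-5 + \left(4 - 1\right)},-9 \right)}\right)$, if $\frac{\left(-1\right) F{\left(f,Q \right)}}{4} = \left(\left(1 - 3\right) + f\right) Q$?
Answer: $-9246$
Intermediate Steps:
$F{\left(f,Q \right)} = - 4 Q \left(-2 + f\right)$ ($F{\left(f,Q \right)} = - 4 \left(\left(1 - 3\right) + f\right) Q = - 4 \left(-2 + f\right) Q = - 4 Q \left(-2 + f\right)$)
$46 \left(-111 + F{\left(\frac{1}{-5 + \left(4 - 1\right)},-9 \right)}\right) = 46 \left(-111 + 4 \left(-9\right) \left(2 - \frac{1}{-5 + \left(4 - 1\right)}\right)\right) = 46 \left(-111 + 4 \left(-9\right) \left(2 - \frac{1}{-5 + 3}\right)\right) = 46 \left(-111 + 4 \left(-9\right) \left(2 - \frac{1}{-2}\right)\right) = 46 \left(-111 + 4 \left(-9\right) \left(2 - - \frac{1}{2}\right)\right) = 46 \left(-111 + 4 \left(-9\right) \left(2 + \frac{1}{2}\right)\right) = 46 \left(-111 + 4 \left(-9\right) \frac{5}{2}\right) = 46 \left(-111 - 90\right) = 46 \left(-201\right) = -9246$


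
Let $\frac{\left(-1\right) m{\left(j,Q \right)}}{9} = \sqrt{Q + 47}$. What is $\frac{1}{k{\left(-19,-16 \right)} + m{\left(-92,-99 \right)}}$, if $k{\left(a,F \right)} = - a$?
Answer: $\frac{19}{4573} + \frac{18 i \sqrt{13}}{4573} \approx 0.0041548 + 0.014192 i$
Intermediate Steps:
$m{\left(j,Q \right)} = - 9 \sqrt{47 + Q}$ ($m{\left(j,Q \right)} = - 9 \sqrt{Q + 47} = - 9 \sqrt{47 + Q}$)
$\frac{1}{k{\left(-19,-16 \right)} + m{\left(-92,-99 \right)}} = \frac{1}{\left(-1\right) \left(-19\right) - 9 \sqrt{47 - 99}} = \frac{1}{19 - 9 \sqrt{-52}} = \frac{1}{19 - 9 \cdot 2 i \sqrt{13}} = \frac{1}{19 - 18 i \sqrt{13}}$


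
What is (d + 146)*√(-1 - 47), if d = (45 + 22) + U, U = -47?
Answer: 664*I*√3 ≈ 1150.1*I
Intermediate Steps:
d = 20 (d = (45 + 22) - 47 = 67 - 47 = 20)
(d + 146)*√(-1 - 47) = (20 + 146)*√(-1 - 47) = 166*√(-48) = 166*(4*I*√3) = 664*I*√3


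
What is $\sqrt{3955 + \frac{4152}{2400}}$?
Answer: $\frac{\sqrt{395673}}{10} \approx 62.903$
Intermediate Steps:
$\sqrt{3955 + \frac{4152}{2400}} = \sqrt{3955 + 4152 \cdot \frac{1}{2400}} = \sqrt{3955 + \frac{173}{100}} = \sqrt{\frac{395673}{100}} = \frac{\sqrt{395673}}{10}$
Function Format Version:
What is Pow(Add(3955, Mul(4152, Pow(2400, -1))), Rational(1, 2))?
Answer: Mul(Rational(1, 10), Pow(395673, Rational(1, 2))) ≈ 62.903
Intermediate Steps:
Pow(Add(3955, Mul(4152, Pow(2400, -1))), Rational(1, 2)) = Pow(Add(3955, Mul(4152, Rational(1, 2400))), Rational(1, 2)) = Pow(Add(3955, Rational(173, 100)), Rational(1, 2)) = Pow(Rational(395673, 100), Rational(1, 2)) = Mul(Rational(1, 10), Pow(395673, Rational(1, 2)))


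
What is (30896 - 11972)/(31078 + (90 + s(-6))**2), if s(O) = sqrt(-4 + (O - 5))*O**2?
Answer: -9462*I/(-9869*I + 3240*sqrt(15)) ≈ 0.3664 - 0.46588*I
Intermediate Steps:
s(O) = O**2*sqrt(-9 + O) (s(O) = sqrt(-4 + (-5 + O))*O**2 = sqrt(-9 + O)*O**2 = O**2*sqrt(-9 + O))
(30896 - 11972)/(31078 + (90 + s(-6))**2) = (30896 - 11972)/(31078 + (90 + (-6)**2*sqrt(-9 - 6))**2) = 18924/(31078 + (90 + 36*sqrt(-15))**2) = 18924/(31078 + (90 + 36*(I*sqrt(15)))**2) = 18924/(31078 + (90 + 36*I*sqrt(15))**2)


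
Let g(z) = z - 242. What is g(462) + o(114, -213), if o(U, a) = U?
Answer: 334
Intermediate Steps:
g(z) = -242 + z
g(462) + o(114, -213) = (-242 + 462) + 114 = 220 + 114 = 334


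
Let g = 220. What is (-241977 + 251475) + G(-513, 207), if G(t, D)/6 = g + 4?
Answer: 10842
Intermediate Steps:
G(t, D) = 1344 (G(t, D) = 6*(220 + 4) = 6*224 = 1344)
(-241977 + 251475) + G(-513, 207) = (-241977 + 251475) + 1344 = 9498 + 1344 = 10842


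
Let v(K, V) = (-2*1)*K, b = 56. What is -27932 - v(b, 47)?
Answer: -27820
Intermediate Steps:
v(K, V) = -2*K
-27932 - v(b, 47) = -27932 - (-2)*56 = -27932 - 1*(-112) = -27932 + 112 = -27820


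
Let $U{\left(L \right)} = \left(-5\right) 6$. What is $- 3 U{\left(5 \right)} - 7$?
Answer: $83$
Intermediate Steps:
$U{\left(L \right)} = -30$
$- 3 U{\left(5 \right)} - 7 = \left(-3\right) \left(-30\right) - 7 = 90 - 7 = 83$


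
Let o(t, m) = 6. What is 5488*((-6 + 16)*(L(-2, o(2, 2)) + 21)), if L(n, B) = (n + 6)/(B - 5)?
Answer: 1372000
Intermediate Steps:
L(n, B) = (6 + n)/(-5 + B)
5488*((-6 + 16)*(L(-2, o(2, 2)) + 21)) = 5488*((-6 + 16)*((6 - 2)/(-5 + 6) + 21)) = 5488*(10*(4/1 + 21)) = 5488*(10*(1*4 + 21)) = 5488*(10*(4 + 21)) = 5488*(10*25) = 5488*250 = 1372000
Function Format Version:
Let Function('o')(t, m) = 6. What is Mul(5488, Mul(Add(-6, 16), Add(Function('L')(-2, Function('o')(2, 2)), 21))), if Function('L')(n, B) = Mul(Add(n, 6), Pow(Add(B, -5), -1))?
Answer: 1372000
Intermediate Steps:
Function('L')(n, B) = Mul(Pow(Add(-5, B), -1), Add(6, n)) (Function('L')(n, B) = Mul(Add(6, n), Pow(Add(-5, B), -1)) = Mul(Pow(Add(-5, B), -1), Add(6, n)))
Mul(5488, Mul(Add(-6, 16), Add(Function('L')(-2, Function('o')(2, 2)), 21))) = Mul(5488, Mul(Add(-6, 16), Add(Mul(Pow(Add(-5, 6), -1), Add(6, -2)), 21))) = Mul(5488, Mul(10, Add(Mul(Pow(1, -1), 4), 21))) = Mul(5488, Mul(10, Add(Mul(1, 4), 21))) = Mul(5488, Mul(10, Add(4, 21))) = Mul(5488, Mul(10, 25)) = Mul(5488, 250) = 1372000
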